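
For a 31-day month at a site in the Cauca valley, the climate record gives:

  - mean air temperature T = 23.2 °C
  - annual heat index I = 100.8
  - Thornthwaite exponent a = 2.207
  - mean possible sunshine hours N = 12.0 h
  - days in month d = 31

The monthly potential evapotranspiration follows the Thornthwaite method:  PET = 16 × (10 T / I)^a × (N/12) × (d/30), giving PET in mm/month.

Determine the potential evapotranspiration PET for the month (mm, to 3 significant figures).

10T/I = 10 × 23.2 / 100.8 = 2.3016
(10T/I)^a = 2.3016^2.207 = 6.2951
Uncorrected PET = 16 × 6.2951 = 100.722 mm
Correction = (N/12)(d/30) = (12.0/12)(31/30) = 1.0333
PET = 100.722 × 1.0333 = 104.076 mm/month

104 mm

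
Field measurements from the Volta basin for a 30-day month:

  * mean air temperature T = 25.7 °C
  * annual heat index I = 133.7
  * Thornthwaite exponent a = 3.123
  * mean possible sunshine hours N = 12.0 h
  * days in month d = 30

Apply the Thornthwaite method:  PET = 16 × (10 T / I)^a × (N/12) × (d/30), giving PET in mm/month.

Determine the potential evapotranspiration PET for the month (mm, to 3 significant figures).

123 mm

10T/I = 10 × 25.7 / 133.7 = 1.9222
(10T/I)^a = 1.9222^3.123 = 7.6967
Uncorrected PET = 16 × 7.6967 = 123.147 mm
Correction = (N/12)(d/30) = (12.0/12)(30/30) = 1.0000
PET = 123.147 × 1.0000 = 123.147 mm/month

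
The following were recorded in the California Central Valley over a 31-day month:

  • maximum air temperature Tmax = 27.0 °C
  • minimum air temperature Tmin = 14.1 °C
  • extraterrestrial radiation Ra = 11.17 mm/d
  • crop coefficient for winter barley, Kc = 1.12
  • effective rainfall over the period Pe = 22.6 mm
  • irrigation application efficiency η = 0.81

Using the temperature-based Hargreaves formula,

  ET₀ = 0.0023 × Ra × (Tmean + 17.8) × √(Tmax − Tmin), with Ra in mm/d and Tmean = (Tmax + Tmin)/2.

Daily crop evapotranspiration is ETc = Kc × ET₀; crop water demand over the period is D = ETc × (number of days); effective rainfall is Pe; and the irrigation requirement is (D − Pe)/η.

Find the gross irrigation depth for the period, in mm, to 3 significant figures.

Tmean = (27.0 + 14.1)/2 = 20.55 °C
ET₀ = 0.0023 × 11.17 × (20.55 + 17.8) × √12.9 = 0.0023 × 11.17 × 38.35 × 3.5917 = 3.5387 mm/d
ETc = Kc × ET₀ = 1.12 × 3.5387 = 3.9633 mm/d
Crop demand D = ETc × 31 d = 3.9633 × 31 = 122.862 mm
D − Pe = 122.862 − 22.6 = 100.262 mm
Gross irrigation = 100.262 / 0.81 = 123.780 mm

124 mm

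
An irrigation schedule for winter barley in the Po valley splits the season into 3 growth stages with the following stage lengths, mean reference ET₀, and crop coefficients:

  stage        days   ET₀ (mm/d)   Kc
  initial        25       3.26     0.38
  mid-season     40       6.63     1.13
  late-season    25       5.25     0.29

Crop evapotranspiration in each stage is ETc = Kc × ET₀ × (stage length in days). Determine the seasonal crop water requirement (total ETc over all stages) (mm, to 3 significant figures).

369 mm

initial: 0.38 × 3.26 × 25 = 30.97 mm
mid-season: 1.13 × 6.63 × 40 = 299.68 mm
late-season: 0.29 × 5.25 × 25 = 38.06 mm
Seasonal total = 368.71 mm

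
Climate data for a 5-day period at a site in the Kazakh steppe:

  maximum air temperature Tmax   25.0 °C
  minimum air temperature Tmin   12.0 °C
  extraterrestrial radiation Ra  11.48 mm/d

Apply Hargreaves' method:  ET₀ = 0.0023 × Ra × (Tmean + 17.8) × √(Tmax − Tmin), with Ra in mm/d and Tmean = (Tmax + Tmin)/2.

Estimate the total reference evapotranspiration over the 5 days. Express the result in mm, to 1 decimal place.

Tmean = (25.0 + 12.0)/2 = 18.50 °C
ET₀ = 0.0023 × 11.48 × (18.50 + 17.8) × √13.0 = 0.0023 × 11.48 × 36.30 × 3.6056 = 3.4558 mm/d
Over 5 days: 3.4558 × 5 = 17.279 mm

17.3 mm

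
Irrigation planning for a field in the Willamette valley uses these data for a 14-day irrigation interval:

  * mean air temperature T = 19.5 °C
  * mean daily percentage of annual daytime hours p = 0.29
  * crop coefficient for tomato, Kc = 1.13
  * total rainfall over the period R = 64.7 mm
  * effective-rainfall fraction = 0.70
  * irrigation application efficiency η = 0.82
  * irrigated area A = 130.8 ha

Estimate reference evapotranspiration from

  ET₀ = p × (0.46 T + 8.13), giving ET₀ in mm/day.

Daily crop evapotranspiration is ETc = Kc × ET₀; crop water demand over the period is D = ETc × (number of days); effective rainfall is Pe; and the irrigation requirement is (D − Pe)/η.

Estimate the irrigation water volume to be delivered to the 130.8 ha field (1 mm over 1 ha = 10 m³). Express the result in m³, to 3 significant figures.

ET₀ = 0.29 × (0.46 × 19.5 + 8.13) = 0.29 × 17.100 = 4.9590 mm/d
ETc = Kc × ET₀ = 1.13 × 4.9590 = 5.6037 mm/d
Crop demand D = ETc × 14 d = 5.6037 × 14 = 78.452 mm
Pe = 0.70 × 64.7 = 45.290 mm
D − Pe = 78.452 − 45.290 = 33.162 mm
Gross irrigation = 33.162 / 0.82 = 40.441 mm
Volume = 40.441 mm × 130.8 ha × 10 = 52896.8 m³

52900 m³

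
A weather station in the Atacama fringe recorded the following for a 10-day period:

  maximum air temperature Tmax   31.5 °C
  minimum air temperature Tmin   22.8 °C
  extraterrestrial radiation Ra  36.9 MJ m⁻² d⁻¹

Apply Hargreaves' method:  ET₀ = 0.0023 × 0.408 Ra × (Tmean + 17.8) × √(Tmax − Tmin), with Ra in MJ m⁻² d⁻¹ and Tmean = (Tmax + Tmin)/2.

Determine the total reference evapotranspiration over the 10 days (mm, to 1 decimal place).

45.9 mm

Tmean = (31.5 + 22.8)/2 = 27.15 °C
0.408 Ra = 0.408 × 36.9 = 15.0552 mm/d equivalent
ET₀ = 0.0023 × 15.0552 × (27.15 + 17.8) × √8.7 = 0.0023 × 15.0552 × 44.95 × 2.9496 = 4.5910 mm/d
Over 10 days: 4.5910 × 10 = 45.910 mm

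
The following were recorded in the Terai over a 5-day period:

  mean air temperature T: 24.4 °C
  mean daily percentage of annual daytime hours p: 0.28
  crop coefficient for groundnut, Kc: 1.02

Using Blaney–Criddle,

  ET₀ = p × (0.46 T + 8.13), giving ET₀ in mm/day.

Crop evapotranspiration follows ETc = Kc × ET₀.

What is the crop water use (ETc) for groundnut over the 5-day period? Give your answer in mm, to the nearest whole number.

28 mm

ET₀ = 0.28 × (0.46 × 24.4 + 8.13) = 0.28 × 19.354 = 5.4191 mm/d
ETc = Kc × ET₀ = 1.02 × 5.4191 = 5.5275 mm/d
Over 5 days: 5.5275 × 5 = 27.638 mm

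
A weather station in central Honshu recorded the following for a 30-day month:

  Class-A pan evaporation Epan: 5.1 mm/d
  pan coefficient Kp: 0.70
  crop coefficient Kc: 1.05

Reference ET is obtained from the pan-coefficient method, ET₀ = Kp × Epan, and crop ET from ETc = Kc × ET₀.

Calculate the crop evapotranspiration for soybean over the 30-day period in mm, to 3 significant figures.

ET₀ = 0.70 × 5.1 = 3.5700 mm/d
ETc = Kc × ET₀ = 1.05 × 3.5700 = 3.7485 mm/d
Over 30 days: 3.7485 × 30 = 112.455 mm

112 mm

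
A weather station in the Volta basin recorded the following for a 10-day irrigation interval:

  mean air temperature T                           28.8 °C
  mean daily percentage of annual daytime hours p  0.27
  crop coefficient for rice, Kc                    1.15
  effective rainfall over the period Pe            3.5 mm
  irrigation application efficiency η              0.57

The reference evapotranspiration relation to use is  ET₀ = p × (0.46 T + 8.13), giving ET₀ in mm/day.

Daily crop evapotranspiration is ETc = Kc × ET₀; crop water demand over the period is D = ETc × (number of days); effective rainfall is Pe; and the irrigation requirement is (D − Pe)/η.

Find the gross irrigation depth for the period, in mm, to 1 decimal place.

ET₀ = 0.27 × (0.46 × 28.8 + 8.13) = 0.27 × 21.378 = 5.7721 mm/d
ETc = Kc × ET₀ = 1.15 × 5.7721 = 6.6379 mm/d
Crop demand D = ETc × 10 d = 6.6379 × 10 = 66.379 mm
D − Pe = 66.379 − 3.5 = 62.879 mm
Gross irrigation = 62.879 / 0.57 = 110.314 mm

110.3 mm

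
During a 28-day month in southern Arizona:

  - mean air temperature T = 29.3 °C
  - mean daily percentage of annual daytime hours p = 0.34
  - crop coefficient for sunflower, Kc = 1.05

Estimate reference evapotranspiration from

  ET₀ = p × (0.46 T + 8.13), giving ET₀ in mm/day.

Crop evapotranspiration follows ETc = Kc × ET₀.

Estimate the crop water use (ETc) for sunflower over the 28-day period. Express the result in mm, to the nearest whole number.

ET₀ = 0.34 × (0.46 × 29.3 + 8.13) = 0.34 × 21.608 = 7.3467 mm/d
ETc = Kc × ET₀ = 1.05 × 7.3467 = 7.7140 mm/d
Over 28 days: 7.7140 × 28 = 215.992 mm

216 mm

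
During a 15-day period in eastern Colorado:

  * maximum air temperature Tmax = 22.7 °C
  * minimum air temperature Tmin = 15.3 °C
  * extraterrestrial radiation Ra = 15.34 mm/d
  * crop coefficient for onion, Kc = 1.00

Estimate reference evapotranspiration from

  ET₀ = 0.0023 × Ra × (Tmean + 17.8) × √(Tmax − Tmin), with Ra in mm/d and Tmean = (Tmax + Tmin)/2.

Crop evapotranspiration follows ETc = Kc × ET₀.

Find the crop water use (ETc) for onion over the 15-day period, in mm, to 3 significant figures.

53.0 mm

Tmean = (22.7 + 15.3)/2 = 19.00 °C
ET₀ = 0.0023 × 15.34 × (19.00 + 17.8) × √7.4 = 0.0023 × 15.34 × 36.80 × 2.7203 = 3.5320 mm/d
ETc = Kc × ET₀ = 1.00 × 3.5320 = 3.5320 mm/d
Over 15 days: 3.5320 × 15 = 52.980 mm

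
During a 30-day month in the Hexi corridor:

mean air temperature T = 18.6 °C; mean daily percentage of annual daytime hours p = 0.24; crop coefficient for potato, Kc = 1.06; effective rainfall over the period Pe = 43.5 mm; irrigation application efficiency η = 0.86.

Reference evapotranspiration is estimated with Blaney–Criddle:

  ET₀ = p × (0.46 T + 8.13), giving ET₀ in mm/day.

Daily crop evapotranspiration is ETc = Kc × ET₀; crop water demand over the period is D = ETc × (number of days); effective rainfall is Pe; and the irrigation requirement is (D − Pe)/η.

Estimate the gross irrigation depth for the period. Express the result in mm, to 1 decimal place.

97.5 mm

ET₀ = 0.24 × (0.46 × 18.6 + 8.13) = 0.24 × 16.686 = 4.0046 mm/d
ETc = Kc × ET₀ = 1.06 × 4.0046 = 4.2449 mm/d
Crop demand D = ETc × 30 d = 4.2449 × 30 = 127.347 mm
D − Pe = 127.347 − 43.5 = 83.847 mm
Gross irrigation = 83.847 / 0.86 = 97.497 mm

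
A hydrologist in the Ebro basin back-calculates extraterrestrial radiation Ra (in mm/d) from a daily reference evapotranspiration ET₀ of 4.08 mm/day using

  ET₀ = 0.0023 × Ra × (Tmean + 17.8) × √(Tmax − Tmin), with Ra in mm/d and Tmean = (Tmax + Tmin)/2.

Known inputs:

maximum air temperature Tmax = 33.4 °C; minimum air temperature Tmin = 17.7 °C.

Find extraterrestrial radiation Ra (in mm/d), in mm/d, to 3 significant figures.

Tmean = 25.55 °C; √ΔT = 3.9623
Ra = ET₀ / [0.0023 × (Tmean+17.8) × √ΔT] = 4.08 / (0.0023 × 43.35 × 3.9623) = 10.328 mm/d

10.3 mm/d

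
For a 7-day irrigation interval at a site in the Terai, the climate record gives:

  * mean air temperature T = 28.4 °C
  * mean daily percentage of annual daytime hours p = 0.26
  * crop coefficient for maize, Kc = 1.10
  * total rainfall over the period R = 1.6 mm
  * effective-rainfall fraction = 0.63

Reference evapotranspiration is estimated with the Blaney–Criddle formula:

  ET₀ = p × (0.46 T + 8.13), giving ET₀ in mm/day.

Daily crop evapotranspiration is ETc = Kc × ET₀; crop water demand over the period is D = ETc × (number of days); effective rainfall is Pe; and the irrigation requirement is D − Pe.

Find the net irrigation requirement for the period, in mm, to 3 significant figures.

41.4 mm

ET₀ = 0.26 × (0.46 × 28.4 + 8.13) = 0.26 × 21.194 = 5.5104 mm/d
ETc = Kc × ET₀ = 1.10 × 5.5104 = 6.0614 mm/d
Crop demand D = ETc × 7 d = 6.0614 × 7 = 42.430 mm
Pe = 0.63 × 1.6 = 1.008 mm
D − Pe = 42.430 − 1.008 = 41.422 mm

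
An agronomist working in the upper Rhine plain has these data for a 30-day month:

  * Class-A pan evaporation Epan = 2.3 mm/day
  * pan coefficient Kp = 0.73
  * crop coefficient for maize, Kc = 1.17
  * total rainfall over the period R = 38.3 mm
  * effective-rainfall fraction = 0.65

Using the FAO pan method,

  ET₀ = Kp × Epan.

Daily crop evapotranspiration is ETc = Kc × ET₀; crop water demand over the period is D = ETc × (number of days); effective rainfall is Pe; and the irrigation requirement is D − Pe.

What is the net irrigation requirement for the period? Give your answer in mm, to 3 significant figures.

ET₀ = 0.73 × 2.3 = 1.6790 mm/d
ETc = Kc × ET₀ = 1.17 × 1.6790 = 1.9644 mm/d
Crop demand D = ETc × 30 d = 1.9644 × 30 = 58.932 mm
Pe = 0.65 × 38.3 = 24.895 mm
D − Pe = 58.932 − 24.895 = 34.037 mm

34.0 mm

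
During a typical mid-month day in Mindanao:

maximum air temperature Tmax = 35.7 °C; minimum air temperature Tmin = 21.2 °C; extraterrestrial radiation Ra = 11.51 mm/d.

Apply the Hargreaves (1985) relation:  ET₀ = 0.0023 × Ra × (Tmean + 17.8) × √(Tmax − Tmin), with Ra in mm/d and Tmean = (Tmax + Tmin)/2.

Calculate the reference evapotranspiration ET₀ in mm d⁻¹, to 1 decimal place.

4.7 mm d⁻¹

Tmean = (35.7 + 21.2)/2 = 28.45 °C
ET₀ = 0.0023 × 11.51 × (28.45 + 17.8) × √14.5 = 0.0023 × 11.51 × 46.25 × 3.8079 = 4.6623 mm/d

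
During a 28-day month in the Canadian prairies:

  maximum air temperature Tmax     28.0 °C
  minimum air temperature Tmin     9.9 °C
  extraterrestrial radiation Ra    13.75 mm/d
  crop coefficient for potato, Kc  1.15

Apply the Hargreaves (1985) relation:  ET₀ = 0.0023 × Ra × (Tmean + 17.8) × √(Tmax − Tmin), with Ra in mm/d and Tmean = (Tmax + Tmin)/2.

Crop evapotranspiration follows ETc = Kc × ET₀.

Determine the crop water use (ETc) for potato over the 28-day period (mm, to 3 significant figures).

159 mm

Tmean = (28.0 + 9.9)/2 = 18.95 °C
ET₀ = 0.0023 × 13.75 × (18.95 + 17.8) × √18.1 = 0.0023 × 13.75 × 36.75 × 4.2544 = 4.9445 mm/d
ETc = Kc × ET₀ = 1.15 × 4.9445 = 5.6862 mm/d
Over 28 days: 5.6862 × 28 = 159.214 mm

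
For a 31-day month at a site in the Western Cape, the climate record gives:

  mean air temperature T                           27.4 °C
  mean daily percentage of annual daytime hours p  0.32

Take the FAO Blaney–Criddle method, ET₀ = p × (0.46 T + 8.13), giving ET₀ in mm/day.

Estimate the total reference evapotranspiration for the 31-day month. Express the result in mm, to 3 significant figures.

206 mm

ET₀ = 0.32 × (0.46 × 27.4 + 8.13) = 0.32 × 20.734 = 6.6349 mm/d
Monthly total = 6.6349 × 31 = 205.682 mm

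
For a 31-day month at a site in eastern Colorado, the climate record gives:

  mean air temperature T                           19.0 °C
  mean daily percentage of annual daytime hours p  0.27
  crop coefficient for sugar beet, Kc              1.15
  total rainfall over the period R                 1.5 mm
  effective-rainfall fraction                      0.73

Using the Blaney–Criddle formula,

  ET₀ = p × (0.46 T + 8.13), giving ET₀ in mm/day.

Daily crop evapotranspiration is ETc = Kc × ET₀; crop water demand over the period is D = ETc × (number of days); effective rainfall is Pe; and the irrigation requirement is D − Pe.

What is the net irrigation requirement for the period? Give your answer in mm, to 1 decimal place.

ET₀ = 0.27 × (0.46 × 19.0 + 8.13) = 0.27 × 16.870 = 4.5549 mm/d
ETc = Kc × ET₀ = 1.15 × 4.5549 = 5.2381 mm/d
Crop demand D = ETc × 31 d = 5.2381 × 31 = 162.381 mm
Pe = 0.73 × 1.5 = 1.095 mm
D − Pe = 162.381 − 1.095 = 161.286 mm

161.3 mm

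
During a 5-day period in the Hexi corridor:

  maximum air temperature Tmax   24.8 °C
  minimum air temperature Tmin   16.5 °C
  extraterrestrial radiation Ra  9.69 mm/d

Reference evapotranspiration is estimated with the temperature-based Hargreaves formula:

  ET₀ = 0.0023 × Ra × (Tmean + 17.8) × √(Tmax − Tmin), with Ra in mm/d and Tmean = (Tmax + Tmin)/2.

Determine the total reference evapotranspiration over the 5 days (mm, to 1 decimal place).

12.3 mm

Tmean = (24.8 + 16.5)/2 = 20.65 °C
ET₀ = 0.0023 × 9.69 × (20.65 + 17.8) × √8.3 = 0.0023 × 9.69 × 38.45 × 2.8810 = 2.4688 mm/d
Over 5 days: 2.4688 × 5 = 12.344 mm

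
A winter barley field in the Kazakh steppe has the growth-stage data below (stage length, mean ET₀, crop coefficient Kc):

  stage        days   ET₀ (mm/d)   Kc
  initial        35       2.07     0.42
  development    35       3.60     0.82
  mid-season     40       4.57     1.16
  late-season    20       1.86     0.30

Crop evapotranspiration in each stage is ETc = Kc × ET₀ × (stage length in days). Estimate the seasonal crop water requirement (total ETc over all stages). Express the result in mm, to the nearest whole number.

initial: 0.42 × 2.07 × 35 = 30.43 mm
development: 0.82 × 3.60 × 35 = 103.32 mm
mid-season: 1.16 × 4.57 × 40 = 212.05 mm
late-season: 0.30 × 1.86 × 20 = 11.16 mm
Seasonal total = 356.96 mm

357 mm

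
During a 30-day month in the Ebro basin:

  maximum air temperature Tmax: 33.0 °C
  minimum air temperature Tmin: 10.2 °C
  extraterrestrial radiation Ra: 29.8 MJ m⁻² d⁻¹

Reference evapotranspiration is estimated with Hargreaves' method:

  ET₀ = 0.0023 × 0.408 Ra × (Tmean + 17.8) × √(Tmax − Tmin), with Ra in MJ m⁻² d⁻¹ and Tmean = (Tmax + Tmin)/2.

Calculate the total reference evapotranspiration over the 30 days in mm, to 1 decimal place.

Tmean = (33.0 + 10.2)/2 = 21.60 °C
0.408 Ra = 0.408 × 29.8 = 12.1584 mm/d equivalent
ET₀ = 0.0023 × 12.1584 × (21.60 + 17.8) × √22.8 = 0.0023 × 12.1584 × 39.40 × 4.7749 = 5.2610 mm/d
Over 30 days: 5.2610 × 30 = 157.830 mm

157.8 mm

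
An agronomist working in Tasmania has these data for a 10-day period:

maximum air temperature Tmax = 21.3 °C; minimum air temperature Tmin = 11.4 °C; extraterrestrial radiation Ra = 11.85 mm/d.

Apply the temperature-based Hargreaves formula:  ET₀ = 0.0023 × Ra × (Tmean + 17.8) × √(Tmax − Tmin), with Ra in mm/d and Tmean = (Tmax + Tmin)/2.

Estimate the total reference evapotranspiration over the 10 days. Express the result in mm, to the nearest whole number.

29 mm

Tmean = (21.3 + 11.4)/2 = 16.35 °C
ET₀ = 0.0023 × 11.85 × (16.35 + 17.8) × √9.9 = 0.0023 × 11.85 × 34.15 × 3.1464 = 2.9285 mm/d
Over 10 days: 2.9285 × 10 = 29.285 mm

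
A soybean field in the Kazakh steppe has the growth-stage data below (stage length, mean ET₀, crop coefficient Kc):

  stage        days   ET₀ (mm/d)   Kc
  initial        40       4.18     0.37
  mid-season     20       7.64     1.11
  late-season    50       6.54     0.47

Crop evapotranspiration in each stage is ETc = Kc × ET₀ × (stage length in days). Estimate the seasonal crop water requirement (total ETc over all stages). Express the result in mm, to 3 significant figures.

initial: 0.37 × 4.18 × 40 = 61.86 mm
mid-season: 1.11 × 7.64 × 20 = 169.61 mm
late-season: 0.47 × 6.54 × 50 = 153.69 mm
Seasonal total = 385.16 mm

385 mm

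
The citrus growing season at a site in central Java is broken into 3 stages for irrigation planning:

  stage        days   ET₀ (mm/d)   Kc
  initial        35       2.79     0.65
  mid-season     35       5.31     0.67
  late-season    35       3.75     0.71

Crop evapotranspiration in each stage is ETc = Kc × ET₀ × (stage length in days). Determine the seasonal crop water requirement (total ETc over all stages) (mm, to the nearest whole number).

initial: 0.65 × 2.79 × 35 = 63.47 mm
mid-season: 0.67 × 5.31 × 35 = 124.52 mm
late-season: 0.71 × 3.75 × 35 = 93.19 mm
Seasonal total = 281.18 mm

281 mm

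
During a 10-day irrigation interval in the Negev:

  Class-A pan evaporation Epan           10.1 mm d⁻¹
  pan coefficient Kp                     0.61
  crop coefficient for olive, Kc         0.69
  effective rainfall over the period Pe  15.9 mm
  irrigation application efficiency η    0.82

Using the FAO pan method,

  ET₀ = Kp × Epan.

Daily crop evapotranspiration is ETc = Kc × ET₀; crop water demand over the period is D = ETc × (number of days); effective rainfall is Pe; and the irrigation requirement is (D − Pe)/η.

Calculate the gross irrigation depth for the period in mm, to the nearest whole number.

ET₀ = 0.61 × 10.1 = 6.1610 mm/d
ETc = Kc × ET₀ = 0.69 × 6.1610 = 4.2511 mm/d
Crop demand D = ETc × 10 d = 4.2511 × 10 = 42.511 mm
D − Pe = 42.511 − 15.9 = 26.611 mm
Gross irrigation = 26.611 / 0.82 = 32.452 mm

32 mm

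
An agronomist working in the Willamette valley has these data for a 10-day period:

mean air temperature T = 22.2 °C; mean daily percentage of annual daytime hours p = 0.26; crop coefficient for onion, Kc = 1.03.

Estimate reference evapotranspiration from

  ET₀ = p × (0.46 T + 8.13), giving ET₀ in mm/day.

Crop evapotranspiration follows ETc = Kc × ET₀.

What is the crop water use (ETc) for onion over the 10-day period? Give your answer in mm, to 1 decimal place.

ET₀ = 0.26 × (0.46 × 22.2 + 8.13) = 0.26 × 18.342 = 4.7689 mm/d
ETc = Kc × ET₀ = 1.03 × 4.7689 = 4.9120 mm/d
Over 10 days: 4.9120 × 10 = 49.120 mm

49.1 mm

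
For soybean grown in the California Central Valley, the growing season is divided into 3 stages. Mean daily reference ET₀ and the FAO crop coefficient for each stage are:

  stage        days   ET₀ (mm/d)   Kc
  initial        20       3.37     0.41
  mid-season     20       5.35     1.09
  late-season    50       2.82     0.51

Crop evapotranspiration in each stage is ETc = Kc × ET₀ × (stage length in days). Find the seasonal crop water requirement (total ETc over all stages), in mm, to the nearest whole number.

initial: 0.41 × 3.37 × 20 = 27.63 mm
mid-season: 1.09 × 5.35 × 20 = 116.63 mm
late-season: 0.51 × 2.82 × 50 = 71.91 mm
Seasonal total = 216.17 mm

216 mm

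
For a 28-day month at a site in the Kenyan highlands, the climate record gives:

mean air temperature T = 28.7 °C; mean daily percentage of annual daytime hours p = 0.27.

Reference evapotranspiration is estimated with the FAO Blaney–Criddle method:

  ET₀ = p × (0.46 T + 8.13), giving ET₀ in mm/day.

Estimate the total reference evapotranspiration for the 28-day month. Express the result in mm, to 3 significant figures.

161 mm

ET₀ = 0.27 × (0.46 × 28.7 + 8.13) = 0.27 × 21.332 = 5.7596 mm/d
Monthly total = 5.7596 × 28 = 161.269 mm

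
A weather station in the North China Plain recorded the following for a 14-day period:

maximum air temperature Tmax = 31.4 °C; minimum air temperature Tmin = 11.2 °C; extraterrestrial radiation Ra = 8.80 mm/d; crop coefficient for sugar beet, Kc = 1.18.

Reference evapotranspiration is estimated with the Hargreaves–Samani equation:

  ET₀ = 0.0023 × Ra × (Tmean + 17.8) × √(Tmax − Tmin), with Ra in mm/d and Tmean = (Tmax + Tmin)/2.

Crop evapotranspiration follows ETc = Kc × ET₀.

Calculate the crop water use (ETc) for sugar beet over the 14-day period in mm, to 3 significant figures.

58.8 mm

Tmean = (31.4 + 11.2)/2 = 21.30 °C
ET₀ = 0.0023 × 8.80 × (21.30 + 17.8) × √20.2 = 0.0023 × 8.80 × 39.10 × 4.4944 = 3.5568 mm/d
ETc = Kc × ET₀ = 1.18 × 3.5568 = 4.1970 mm/d
Over 14 days: 4.1970 × 14 = 58.758 mm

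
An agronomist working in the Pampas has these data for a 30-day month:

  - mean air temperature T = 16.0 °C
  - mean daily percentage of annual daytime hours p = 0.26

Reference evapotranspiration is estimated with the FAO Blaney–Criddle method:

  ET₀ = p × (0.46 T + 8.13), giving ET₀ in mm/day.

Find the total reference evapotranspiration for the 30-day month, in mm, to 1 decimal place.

120.8 mm

ET₀ = 0.26 × (0.46 × 16.0 + 8.13) = 0.26 × 15.490 = 4.0274 mm/d
Monthly total = 4.0274 × 30 = 120.822 mm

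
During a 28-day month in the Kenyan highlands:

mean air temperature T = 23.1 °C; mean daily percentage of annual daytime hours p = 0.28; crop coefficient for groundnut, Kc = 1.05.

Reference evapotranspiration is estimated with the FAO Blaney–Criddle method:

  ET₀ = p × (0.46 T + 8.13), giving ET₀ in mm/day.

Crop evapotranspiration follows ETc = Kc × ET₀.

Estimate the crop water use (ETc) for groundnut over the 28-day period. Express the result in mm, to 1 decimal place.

ET₀ = 0.28 × (0.46 × 23.1 + 8.13) = 0.28 × 18.756 = 5.2517 mm/d
ETc = Kc × ET₀ = 1.05 × 5.2517 = 5.5143 mm/d
Over 28 days: 5.5143 × 28 = 154.400 mm

154.4 mm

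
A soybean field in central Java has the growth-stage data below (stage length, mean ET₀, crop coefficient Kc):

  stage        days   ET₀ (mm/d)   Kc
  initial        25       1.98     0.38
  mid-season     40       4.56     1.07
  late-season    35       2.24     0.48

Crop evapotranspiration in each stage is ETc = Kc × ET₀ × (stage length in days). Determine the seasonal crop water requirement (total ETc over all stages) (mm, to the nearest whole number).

initial: 0.38 × 1.98 × 25 = 18.81 mm
mid-season: 1.07 × 4.56 × 40 = 195.17 mm
late-season: 0.48 × 2.24 × 35 = 37.63 mm
Seasonal total = 251.61 mm

252 mm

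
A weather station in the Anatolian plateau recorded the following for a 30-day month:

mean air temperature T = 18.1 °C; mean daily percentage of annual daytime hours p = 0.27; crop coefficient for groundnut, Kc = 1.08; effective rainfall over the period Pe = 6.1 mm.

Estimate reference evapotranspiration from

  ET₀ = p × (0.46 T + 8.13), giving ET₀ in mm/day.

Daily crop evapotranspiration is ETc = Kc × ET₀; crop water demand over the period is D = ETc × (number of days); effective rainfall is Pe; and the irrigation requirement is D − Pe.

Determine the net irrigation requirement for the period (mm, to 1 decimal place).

137.9 mm

ET₀ = 0.27 × (0.46 × 18.1 + 8.13) = 0.27 × 16.456 = 4.4431 mm/d
ETc = Kc × ET₀ = 1.08 × 4.4431 = 4.7985 mm/d
Crop demand D = ETc × 30 d = 4.7985 × 30 = 143.955 mm
D − Pe = 143.955 − 6.1 = 137.855 mm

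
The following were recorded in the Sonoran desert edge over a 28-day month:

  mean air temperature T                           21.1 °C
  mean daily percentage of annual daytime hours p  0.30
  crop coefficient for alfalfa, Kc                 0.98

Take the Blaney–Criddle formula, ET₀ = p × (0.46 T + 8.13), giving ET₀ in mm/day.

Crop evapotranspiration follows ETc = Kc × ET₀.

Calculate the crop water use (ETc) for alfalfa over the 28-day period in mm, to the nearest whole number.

147 mm

ET₀ = 0.30 × (0.46 × 21.1 + 8.13) = 0.30 × 17.836 = 5.3508 mm/d
ETc = Kc × ET₀ = 0.98 × 5.3508 = 5.2438 mm/d
Over 28 days: 5.2438 × 28 = 146.826 mm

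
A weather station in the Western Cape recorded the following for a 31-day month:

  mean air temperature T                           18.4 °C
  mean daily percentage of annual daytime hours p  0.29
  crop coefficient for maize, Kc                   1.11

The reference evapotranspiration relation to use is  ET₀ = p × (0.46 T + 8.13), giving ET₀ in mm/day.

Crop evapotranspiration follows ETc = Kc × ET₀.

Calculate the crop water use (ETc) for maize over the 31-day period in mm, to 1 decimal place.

ET₀ = 0.29 × (0.46 × 18.4 + 8.13) = 0.29 × 16.594 = 4.8123 mm/d
ETc = Kc × ET₀ = 1.11 × 4.8123 = 5.3417 mm/d
Over 31 days: 5.3417 × 31 = 165.593 mm

165.6 mm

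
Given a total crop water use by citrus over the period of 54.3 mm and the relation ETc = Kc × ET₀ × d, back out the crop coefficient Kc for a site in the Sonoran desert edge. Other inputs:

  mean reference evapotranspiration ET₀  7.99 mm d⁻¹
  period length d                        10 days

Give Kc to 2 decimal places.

ETc = Kc × ET₀ × d  ⇒  Kc = ETc / (ET₀ × d)
Kc = 54.3 / (7.99 × 10) = 54.3 / 79.90 = 0.6796

0.68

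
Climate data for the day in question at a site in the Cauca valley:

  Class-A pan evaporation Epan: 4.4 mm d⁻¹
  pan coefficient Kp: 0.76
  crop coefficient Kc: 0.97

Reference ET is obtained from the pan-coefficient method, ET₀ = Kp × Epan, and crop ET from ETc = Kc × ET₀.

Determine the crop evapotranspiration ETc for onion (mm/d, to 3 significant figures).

ET₀ = 0.76 × 4.4 = 3.3440 mm/d
ETc = Kc × ET₀ = 0.97 × 3.3440 = 3.2437 mm/d

3.24 mm/d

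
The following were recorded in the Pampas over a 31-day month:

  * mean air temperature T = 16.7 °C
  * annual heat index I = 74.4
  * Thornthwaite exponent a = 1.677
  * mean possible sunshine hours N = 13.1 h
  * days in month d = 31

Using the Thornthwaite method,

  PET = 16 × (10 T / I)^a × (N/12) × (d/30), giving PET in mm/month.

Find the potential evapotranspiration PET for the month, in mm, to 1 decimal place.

10T/I = 10 × 16.7 / 74.4 = 2.2446
(10T/I)^a = 2.2446^1.677 = 3.8803
Uncorrected PET = 16 × 3.8803 = 62.085 mm
Correction = (N/12)(d/30) = (13.1/12)(31/30) = 1.1281
PET = 62.085 × 1.1281 = 70.038 mm/month

70.0 mm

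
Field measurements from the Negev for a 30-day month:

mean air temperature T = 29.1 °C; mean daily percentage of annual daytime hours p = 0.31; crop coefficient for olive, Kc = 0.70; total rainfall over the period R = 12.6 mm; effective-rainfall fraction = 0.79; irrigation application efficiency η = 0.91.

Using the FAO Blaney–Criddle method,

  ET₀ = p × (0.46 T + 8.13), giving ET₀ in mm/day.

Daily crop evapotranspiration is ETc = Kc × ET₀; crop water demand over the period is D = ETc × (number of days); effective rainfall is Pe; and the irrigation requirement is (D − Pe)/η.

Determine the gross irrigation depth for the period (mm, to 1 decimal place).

ET₀ = 0.31 × (0.46 × 29.1 + 8.13) = 0.31 × 21.516 = 6.6700 mm/d
ETc = Kc × ET₀ = 0.70 × 6.6700 = 4.6690 mm/d
Crop demand D = ETc × 30 d = 4.6690 × 30 = 140.070 mm
Pe = 0.79 × 12.6 = 9.954 mm
D − Pe = 140.070 − 9.954 = 130.116 mm
Gross irrigation = 130.116 / 0.91 = 142.985 mm

143.0 mm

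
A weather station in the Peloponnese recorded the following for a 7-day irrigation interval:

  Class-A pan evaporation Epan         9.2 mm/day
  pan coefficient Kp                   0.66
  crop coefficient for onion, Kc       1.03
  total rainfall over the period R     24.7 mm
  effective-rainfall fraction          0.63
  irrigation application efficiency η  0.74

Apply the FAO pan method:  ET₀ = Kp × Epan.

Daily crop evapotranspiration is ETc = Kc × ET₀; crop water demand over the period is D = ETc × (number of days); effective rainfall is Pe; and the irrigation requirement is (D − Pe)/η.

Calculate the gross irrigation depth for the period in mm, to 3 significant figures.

ET₀ = 0.66 × 9.2 = 6.0720 mm/d
ETc = Kc × ET₀ = 1.03 × 6.0720 = 6.2542 mm/d
Crop demand D = ETc × 7 d = 6.2542 × 7 = 43.779 mm
Pe = 0.63 × 24.7 = 15.561 mm
D − Pe = 43.779 − 15.561 = 28.218 mm
Gross irrigation = 28.218 / 0.74 = 38.132 mm

38.1 mm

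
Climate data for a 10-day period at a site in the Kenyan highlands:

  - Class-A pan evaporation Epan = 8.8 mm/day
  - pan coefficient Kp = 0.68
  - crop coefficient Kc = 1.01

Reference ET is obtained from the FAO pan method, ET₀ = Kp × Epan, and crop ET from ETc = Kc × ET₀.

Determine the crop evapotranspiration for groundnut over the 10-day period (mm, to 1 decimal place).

ET₀ = 0.68 × 8.8 = 5.9840 mm/d
ETc = Kc × ET₀ = 1.01 × 5.9840 = 6.0438 mm/d
Over 10 days: 6.0438 × 10 = 60.438 mm

60.4 mm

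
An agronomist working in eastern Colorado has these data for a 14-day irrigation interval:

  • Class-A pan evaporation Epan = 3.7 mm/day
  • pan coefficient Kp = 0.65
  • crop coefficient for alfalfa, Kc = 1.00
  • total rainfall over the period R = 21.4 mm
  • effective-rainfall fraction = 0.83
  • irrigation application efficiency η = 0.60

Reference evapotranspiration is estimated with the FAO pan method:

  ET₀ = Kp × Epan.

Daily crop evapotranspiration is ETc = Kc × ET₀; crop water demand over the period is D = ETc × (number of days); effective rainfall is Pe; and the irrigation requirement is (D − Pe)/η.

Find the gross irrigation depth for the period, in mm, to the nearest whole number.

ET₀ = 0.65 × 3.7 = 2.4050 mm/d
ETc = Kc × ET₀ = 1.00 × 2.4050 = 2.4050 mm/d
Crop demand D = ETc × 14 d = 2.4050 × 14 = 33.670 mm
Pe = 0.83 × 21.4 = 17.762 mm
D − Pe = 33.670 − 17.762 = 15.908 mm
Gross irrigation = 15.908 / 0.60 = 26.513 mm

27 mm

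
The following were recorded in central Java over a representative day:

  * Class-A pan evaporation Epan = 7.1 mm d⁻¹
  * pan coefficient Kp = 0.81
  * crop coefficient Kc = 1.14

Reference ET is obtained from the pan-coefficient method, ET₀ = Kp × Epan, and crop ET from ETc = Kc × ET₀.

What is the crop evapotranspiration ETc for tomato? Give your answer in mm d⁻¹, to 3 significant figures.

6.56 mm d⁻¹

ET₀ = 0.81 × 7.1 = 5.7510 mm/d
ETc = Kc × ET₀ = 1.14 × 5.7510 = 6.5561 mm/d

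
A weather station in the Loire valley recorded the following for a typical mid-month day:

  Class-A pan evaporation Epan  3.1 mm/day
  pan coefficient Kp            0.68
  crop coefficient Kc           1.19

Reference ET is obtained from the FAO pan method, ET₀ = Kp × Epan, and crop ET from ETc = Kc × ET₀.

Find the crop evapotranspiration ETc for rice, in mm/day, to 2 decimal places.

ET₀ = 0.68 × 3.1 = 2.1080 mm/d
ETc = Kc × ET₀ = 1.19 × 2.1080 = 2.5085 mm/d

2.51 mm/day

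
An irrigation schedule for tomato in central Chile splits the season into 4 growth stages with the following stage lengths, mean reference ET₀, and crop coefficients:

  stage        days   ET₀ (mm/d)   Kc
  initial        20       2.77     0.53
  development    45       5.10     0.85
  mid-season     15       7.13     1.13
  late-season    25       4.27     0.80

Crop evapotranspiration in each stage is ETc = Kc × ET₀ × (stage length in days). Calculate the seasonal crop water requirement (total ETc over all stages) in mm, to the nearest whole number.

431 mm

initial: 0.53 × 2.77 × 20 = 29.36 mm
development: 0.85 × 5.10 × 45 = 195.08 mm
mid-season: 1.13 × 7.13 × 15 = 120.85 mm
late-season: 0.80 × 4.27 × 25 = 85.40 mm
Seasonal total = 430.69 mm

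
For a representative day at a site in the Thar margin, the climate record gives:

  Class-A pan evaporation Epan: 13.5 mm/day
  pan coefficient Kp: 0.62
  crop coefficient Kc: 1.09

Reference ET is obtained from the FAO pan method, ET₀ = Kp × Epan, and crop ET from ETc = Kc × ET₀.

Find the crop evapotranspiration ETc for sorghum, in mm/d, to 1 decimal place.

ET₀ = 0.62 × 13.5 = 8.3700 mm/d
ETc = Kc × ET₀ = 1.09 × 8.3700 = 9.1233 mm/d

9.1 mm/d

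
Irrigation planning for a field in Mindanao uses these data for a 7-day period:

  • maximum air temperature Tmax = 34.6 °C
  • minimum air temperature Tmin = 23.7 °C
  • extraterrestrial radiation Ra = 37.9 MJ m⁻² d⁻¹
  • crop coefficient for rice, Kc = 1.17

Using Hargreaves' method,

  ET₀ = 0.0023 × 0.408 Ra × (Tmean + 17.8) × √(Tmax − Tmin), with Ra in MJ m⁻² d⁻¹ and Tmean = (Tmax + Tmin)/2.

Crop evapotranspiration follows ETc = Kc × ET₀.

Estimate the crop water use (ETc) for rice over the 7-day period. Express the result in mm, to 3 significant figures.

Tmean = (34.6 + 23.7)/2 = 29.15 °C
0.408 Ra = 0.408 × 37.9 = 15.4632 mm/d equivalent
ET₀ = 0.0023 × 15.4632 × (29.15 + 17.8) × √10.9 = 0.0023 × 15.4632 × 46.95 × 3.3015 = 5.5128 mm/d
ETc = Kc × ET₀ = 1.17 × 5.5128 = 6.4500 mm/d
Over 7 days: 6.4500 × 7 = 45.150 mm

45.2 mm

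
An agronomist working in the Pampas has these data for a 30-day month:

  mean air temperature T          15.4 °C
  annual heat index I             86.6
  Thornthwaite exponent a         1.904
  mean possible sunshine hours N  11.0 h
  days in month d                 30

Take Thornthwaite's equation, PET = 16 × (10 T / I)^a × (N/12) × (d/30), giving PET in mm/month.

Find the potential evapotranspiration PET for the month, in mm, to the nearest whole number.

44 mm

10T/I = 10 × 15.4 / 86.6 = 1.7783
(10T/I)^a = 1.7783^1.904 = 2.9923
Uncorrected PET = 16 × 2.9923 = 47.877 mm
Correction = (N/12)(d/30) = (11.0/12)(30/30) = 0.9167
PET = 47.877 × 0.9167 = 43.889 mm/month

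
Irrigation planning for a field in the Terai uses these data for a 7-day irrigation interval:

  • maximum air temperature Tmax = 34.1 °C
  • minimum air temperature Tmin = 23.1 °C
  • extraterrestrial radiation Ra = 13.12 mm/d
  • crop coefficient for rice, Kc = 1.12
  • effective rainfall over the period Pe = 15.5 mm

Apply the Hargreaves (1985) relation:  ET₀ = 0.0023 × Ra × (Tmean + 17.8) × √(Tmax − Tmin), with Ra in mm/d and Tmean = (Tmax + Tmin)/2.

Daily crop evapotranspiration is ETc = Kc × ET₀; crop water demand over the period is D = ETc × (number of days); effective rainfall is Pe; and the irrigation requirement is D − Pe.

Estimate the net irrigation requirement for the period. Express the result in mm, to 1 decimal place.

Tmean = (34.1 + 23.1)/2 = 28.60 °C
ET₀ = 0.0023 × 13.12 × (28.60 + 17.8) × √11.0 = 0.0023 × 13.12 × 46.40 × 3.3166 = 4.6438 mm/d
ETc = Kc × ET₀ = 1.12 × 4.6438 = 5.2011 mm/d
Crop demand D = ETc × 7 d = 5.2011 × 7 = 36.408 mm
D − Pe = 36.408 − 15.5 = 20.908 mm

20.9 mm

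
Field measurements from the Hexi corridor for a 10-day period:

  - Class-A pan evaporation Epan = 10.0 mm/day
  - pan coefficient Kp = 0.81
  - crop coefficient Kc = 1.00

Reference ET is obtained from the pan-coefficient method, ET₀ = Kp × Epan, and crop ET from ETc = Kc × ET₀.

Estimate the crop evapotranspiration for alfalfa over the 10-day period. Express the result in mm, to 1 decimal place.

ET₀ = 0.81 × 10.0 = 8.1000 mm/d
ETc = Kc × ET₀ = 1.00 × 8.1000 = 8.1000 mm/d
Over 10 days: 8.1000 × 10 = 81.000 mm

81.0 mm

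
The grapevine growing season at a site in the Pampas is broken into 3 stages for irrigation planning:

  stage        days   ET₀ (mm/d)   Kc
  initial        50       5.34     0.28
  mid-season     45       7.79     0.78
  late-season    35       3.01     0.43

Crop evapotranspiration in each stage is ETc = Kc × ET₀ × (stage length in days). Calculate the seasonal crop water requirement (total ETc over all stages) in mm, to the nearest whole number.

initial: 0.28 × 5.34 × 50 = 74.76 mm
mid-season: 0.78 × 7.79 × 45 = 273.43 mm
late-season: 0.43 × 3.01 × 35 = 45.30 mm
Seasonal total = 393.49 mm

393 mm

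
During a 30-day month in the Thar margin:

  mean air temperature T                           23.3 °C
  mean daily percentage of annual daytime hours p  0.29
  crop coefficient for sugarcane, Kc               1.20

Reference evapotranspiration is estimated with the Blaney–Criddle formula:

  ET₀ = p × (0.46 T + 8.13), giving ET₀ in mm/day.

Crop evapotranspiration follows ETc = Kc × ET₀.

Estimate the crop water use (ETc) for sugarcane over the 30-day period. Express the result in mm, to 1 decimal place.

196.8 mm

ET₀ = 0.29 × (0.46 × 23.3 + 8.13) = 0.29 × 18.848 = 5.4659 mm/d
ETc = Kc × ET₀ = 1.20 × 5.4659 = 6.5591 mm/d
Over 30 days: 6.5591 × 30 = 196.773 mm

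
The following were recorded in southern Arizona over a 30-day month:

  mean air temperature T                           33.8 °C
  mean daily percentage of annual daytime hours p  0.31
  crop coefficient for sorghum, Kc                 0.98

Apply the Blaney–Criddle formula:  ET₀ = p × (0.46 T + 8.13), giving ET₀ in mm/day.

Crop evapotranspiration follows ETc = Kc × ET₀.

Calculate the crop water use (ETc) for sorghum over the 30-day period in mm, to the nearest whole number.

ET₀ = 0.31 × (0.46 × 33.8 + 8.13) = 0.31 × 23.678 = 7.3402 mm/d
ETc = Kc × ET₀ = 0.98 × 7.3402 = 7.1934 mm/d
Over 30 days: 7.1934 × 30 = 215.802 mm

216 mm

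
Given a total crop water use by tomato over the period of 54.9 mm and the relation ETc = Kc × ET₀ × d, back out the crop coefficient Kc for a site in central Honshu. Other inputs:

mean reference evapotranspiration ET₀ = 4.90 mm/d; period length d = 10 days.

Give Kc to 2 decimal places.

ETc = Kc × ET₀ × d  ⇒  Kc = ETc / (ET₀ × d)
Kc = 54.9 / (4.90 × 10) = 54.9 / 49.00 = 1.1204

1.12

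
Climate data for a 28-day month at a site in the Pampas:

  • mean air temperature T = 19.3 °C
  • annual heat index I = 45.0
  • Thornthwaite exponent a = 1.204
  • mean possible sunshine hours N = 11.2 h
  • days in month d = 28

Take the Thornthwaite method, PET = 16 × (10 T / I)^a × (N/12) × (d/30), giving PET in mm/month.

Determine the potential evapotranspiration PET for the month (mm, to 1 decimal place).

10T/I = 10 × 19.3 / 45.0 = 4.2889
(10T/I)^a = 4.2889^1.204 = 5.7722
Uncorrected PET = 16 × 5.7722 = 92.355 mm
Correction = (N/12)(d/30) = (11.2/12)(28/30) = 0.8711
PET = 92.355 × 0.8711 = 80.450 mm/month

80.5 mm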